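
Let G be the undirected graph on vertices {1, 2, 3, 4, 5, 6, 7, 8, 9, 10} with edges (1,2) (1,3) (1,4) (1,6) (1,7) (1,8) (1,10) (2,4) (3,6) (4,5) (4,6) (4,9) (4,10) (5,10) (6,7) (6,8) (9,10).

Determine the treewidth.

A width-2 tree decomposition is:
Bags: B1 = {1, 4, 6}  B2 = {1, 4, 10}  B3 = {1, 6, 8}  B4 = {4, 5, 10}  B5 = {1, 2, 4}  B6 = {1, 6, 7}  B7 = {4, 9, 10}  B8 = {1, 3, 6}
Tree: B1–B2, B1–B3, B2–B4, B2–B5, B1–B6, B2–B7, B1–B8
Each bag holds 3 vertices, so the decomposition has width 2, which upper-bounds the treewidth. Conversely, {1, 2, 4} is a clique of size 3, and the vertices of any clique must share a bag in every tree decomposition; so some bag has ≥ 3 vertices and tw(G) ≥ 2. The upper and lower bounds meet at 2, so that is the treewidth.

2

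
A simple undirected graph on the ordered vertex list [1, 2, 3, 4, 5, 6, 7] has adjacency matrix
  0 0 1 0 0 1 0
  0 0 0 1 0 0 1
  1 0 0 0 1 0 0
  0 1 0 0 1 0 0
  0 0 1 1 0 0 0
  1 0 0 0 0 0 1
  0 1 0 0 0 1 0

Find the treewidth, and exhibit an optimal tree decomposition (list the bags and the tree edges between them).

Treewidth 2.
Bags: B1 = {1, 3, 6}  B2 = {3, 5, 6}  B3 = {4, 5, 6}  B4 = {2, 4, 6}  B5 = {2, 6, 7}
Tree: B1–B2, B2–B3, B3–B4, B4–B5

Every bag has size at most 3, so the width is 3 − 1 = 2 and tw(G) ≤ 2. The edges 6–1–3–5–4–2–7–6 form a cycle, so G is not a tree and its treewidth is at least 2. Hence tw(G) = 2 exactly.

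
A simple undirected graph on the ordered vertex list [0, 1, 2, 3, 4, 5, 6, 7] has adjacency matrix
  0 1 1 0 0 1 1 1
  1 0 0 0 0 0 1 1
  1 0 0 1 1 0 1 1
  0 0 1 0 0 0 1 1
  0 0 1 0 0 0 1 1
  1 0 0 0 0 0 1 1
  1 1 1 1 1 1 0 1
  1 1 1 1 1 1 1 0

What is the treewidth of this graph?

A width-3 tree decomposition is:
Bags: B1 = {0, 2, 6, 7}  B2 = {0, 5, 6, 7}  B3 = {0, 1, 6, 7}  B4 = {2, 4, 6, 7}  B5 = {2, 3, 6, 7}
Tree: B1–B2, B2–B3, B1–B4, B1–B5
Every bag has size at most 4, so the width is 4 − 1 = 3 and tw(G) ≤ 3. Conversely, {0, 1, 6, 7} is a clique of size 4, and the vertices of any clique must share a bag in every tree decomposition; so some bag has ≥ 4 vertices and tw(G) ≥ 3. The upper and lower bounds meet at 3, so that is the treewidth.

3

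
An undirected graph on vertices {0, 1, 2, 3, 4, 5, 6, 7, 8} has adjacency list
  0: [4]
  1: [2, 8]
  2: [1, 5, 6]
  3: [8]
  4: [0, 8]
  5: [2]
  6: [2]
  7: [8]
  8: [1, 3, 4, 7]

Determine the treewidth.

1

A width-1 tree decomposition is:
Bags: B1 = {2, 5}  B2 = {1, 2}  B3 = {1, 8}  B4 = {4, 8}  B5 = {2, 6}  B6 = {3, 8}  B7 = {0, 4}  B8 = {7, 8}
Tree: B1–B2, B2–B3, B3–B4, B2–B5, B4–B6, B4–B7, B4–B8
The largest bag has 2 vertices, giving width 1; this decomposition certifies tw(G) ≤ 1. Any graph with an edge has treewidth ≥ 1, and G has the edge 5–2. Hence tw(G) = 1 exactly.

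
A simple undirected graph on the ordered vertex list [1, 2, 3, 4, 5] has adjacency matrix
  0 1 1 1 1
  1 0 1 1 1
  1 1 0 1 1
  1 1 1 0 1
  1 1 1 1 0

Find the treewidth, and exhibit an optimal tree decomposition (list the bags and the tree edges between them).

A single bag containing all 5 vertices is trivially a valid decomposition of width 4. For the lower bound, the 5 vertices {1, 2, 3, 4, 5} are pairwise adjacent, and any tree decomposition puts a clique entirely inside one bag — forcing width ≥ 4. Hence tw(G) = 4 exactly.

Treewidth 4.
One such decomposition:
Bags: B1 = {1, 2, 3, 4, 5}
Tree: (single bag)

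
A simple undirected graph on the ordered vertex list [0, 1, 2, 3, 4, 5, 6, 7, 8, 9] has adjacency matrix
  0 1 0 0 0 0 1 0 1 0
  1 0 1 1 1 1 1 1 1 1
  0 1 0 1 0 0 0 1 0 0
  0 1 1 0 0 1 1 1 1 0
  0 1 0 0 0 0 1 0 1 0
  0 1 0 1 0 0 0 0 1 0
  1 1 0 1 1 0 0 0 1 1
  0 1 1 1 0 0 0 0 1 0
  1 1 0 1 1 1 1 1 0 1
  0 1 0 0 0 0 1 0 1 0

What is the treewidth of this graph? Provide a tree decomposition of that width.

Treewidth 3.
One such decomposition:
Bags: B1 = {1, 2, 3, 7}  B2 = {1, 3, 7, 8}  B3 = {1, 3, 6, 8}  B4 = {1, 3, 5, 8}  B5 = {1, 4, 6, 8}  B6 = {1, 6, 8, 9}  B7 = {0, 1, 6, 8}
Tree: B1–B2, B2–B3, B2–B4, B3–B5, B5–B6, B5–B7

The largest bag has 4 vertices, giving width 3; this decomposition certifies tw(G) ≤ 3. Conversely, {1, 3, 5, 8} is a clique of size 4, and the vertices of any clique must share a bag in every tree decomposition; so some bag has ≥ 4 vertices and tw(G) ≥ 3. The upper and lower bounds meet at 3, so that is the treewidth.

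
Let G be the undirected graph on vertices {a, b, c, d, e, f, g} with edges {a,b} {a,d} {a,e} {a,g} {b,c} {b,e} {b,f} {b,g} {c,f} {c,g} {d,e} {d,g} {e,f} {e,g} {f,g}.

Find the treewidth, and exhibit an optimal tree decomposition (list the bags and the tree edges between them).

Every bag has size at most 4, so the width is 4 − 1 = 3 and tw(G) ≤ 3. Conversely, {a, d, e, g} is a clique of size 4, and the vertices of any clique must share a bag in every tree decomposition; so some bag has ≥ 4 vertices and tw(G) ≥ 3. Therefore the treewidth is 3.

Treewidth 3.
Bags: B1 = {b, e, f, g}  B2 = {a, b, e, g}  B3 = {a, d, e, g}  B4 = {b, c, f, g}
Tree: B1–B2, B2–B3, B1–B4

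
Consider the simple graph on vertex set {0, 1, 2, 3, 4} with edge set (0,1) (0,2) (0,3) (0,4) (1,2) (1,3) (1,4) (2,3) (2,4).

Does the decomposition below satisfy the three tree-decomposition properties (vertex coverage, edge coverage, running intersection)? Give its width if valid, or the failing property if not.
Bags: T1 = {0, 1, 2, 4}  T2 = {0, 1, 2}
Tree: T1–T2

A tree decomposition must satisfy three properties: every vertex lies in some bag; for every edge, both endpoints lie together in some bag; and for every vertex, the bags containing it form a connected subtree. Here vertex 3 appears in no bag, so the decomposition is invalid.

No — vertex 3 appears in no bag.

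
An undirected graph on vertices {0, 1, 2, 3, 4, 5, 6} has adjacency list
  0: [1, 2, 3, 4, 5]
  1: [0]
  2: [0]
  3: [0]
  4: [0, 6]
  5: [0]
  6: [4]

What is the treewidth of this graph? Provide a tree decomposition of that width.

The largest bag has 2 vertices, giving width 1; this decomposition certifies tw(G) ≤ 1. Any graph with an edge has treewidth ≥ 1, and G has the edge 0–5. Hence tw(G) = 1 exactly.

Treewidth 1.
One optimal decomposition is:
Bags: B1 = {0, 5}  B2 = {0, 4}  B3 = {0, 3}  B4 = {0, 2}  B5 = {0, 1}  B6 = {4, 6}
Tree: B1–B2, B1–B3, B2–B4, B4–B5, B2–B6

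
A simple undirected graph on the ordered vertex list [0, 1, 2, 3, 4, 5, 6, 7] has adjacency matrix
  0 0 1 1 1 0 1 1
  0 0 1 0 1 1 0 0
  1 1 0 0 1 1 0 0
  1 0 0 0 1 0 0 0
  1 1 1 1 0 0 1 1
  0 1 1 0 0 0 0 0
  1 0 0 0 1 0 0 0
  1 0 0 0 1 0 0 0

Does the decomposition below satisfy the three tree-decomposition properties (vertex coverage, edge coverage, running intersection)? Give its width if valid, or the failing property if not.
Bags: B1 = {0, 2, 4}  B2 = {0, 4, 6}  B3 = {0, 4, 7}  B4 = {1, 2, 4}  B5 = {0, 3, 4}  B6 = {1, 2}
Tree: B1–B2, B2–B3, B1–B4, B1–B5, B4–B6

No — vertex 5 appears in no bag.

A tree decomposition must satisfy three properties: every vertex lies in some bag; for every edge, both endpoints lie together in some bag; and for every vertex, the bags containing it form a connected subtree. Here vertex 5 appears in no bag, so the decomposition is invalid.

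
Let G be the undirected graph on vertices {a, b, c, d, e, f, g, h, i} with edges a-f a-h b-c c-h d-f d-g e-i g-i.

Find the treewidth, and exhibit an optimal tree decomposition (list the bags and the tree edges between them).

Treewidth 1.
One optimal decomposition is:
Bags: B1 = {e, i}  B2 = {g, i}  B3 = {d, g}  B4 = {d, f}  B5 = {a, f}  B6 = {a, h}  B7 = {c, h}  B8 = {b, c}
Tree: B1–B2, B2–B3, B3–B4, B4–B5, B5–B6, B6–B7, B7–B8

The largest bag has 2 vertices, giving width 1; this decomposition certifies tw(G) ≤ 1. G has an edge, so its treewidth is at least 1. Combining the bounds, tw(G) = 1.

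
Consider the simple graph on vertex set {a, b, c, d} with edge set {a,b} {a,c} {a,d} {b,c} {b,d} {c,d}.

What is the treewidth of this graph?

A width-3 tree decomposition is:
Bags: B1 = {a, b, c, d}
Tree: (single bag)
With just one bag of size 4, the width is 4 − 1 = 3, so tw(G) ≤ 3. For the lower bound, the 4 vertices {a, b, c, d} are pairwise adjacent, and any tree decomposition puts a clique entirely inside one bag — forcing width ≥ 3. Therefore the treewidth is 3.

3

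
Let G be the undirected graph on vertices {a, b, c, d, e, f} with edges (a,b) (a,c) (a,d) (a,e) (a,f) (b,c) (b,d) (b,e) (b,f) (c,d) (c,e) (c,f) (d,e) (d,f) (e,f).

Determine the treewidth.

5

A width-5 tree decomposition is:
Bags: B1 = {a, b, c, d, e, f}
Tree: (single bag)
With just one bag of size 6, the width is 6 − 1 = 5, so tw(G) ≤ 5. On the other hand G contains the 6-clique {a, b, c, d, e, f}. A clique must lie in a single bag of any decomposition, so no decomposition can have width below 5. The upper and lower bounds meet at 5, so that is the treewidth.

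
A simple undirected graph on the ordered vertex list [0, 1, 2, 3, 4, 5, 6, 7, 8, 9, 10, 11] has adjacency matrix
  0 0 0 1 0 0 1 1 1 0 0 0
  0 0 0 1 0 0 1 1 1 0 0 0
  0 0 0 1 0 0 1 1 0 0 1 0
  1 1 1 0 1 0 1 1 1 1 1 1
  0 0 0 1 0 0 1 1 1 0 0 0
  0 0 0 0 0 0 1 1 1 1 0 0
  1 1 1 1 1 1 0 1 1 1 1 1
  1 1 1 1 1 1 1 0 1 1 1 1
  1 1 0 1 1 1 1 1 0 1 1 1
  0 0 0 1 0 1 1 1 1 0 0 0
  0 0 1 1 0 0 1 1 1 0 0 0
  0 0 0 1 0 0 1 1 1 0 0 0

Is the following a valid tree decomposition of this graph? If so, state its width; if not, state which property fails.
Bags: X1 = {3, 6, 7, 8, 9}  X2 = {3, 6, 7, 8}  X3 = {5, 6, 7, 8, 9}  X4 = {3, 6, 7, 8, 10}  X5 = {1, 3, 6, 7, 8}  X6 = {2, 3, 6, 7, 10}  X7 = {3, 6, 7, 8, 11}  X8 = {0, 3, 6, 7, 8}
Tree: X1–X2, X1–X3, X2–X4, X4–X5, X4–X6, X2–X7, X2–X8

No — vertex 4 appears in no bag.

A tree decomposition must satisfy three properties: every vertex lies in some bag; for every edge, both endpoints lie together in some bag; and for every vertex, the bags containing it form a connected subtree. Here vertex 4 appears in no bag, so the decomposition is invalid.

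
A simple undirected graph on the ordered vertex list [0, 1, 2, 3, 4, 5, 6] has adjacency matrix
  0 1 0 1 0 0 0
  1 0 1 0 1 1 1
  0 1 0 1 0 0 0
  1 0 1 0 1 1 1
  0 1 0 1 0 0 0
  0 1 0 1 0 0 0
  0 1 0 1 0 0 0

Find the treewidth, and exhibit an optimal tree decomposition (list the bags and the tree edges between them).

Treewidth 2.
One optimal decomposition is:
Bags: B1 = {1, 3, 5}  B2 = {1, 2, 3}  B3 = {1, 3, 4}  B4 = {0, 1, 3}  B5 = {1, 3, 6}
Tree: B1–B2, B2–B3, B3–B4, B4–B5

Each bag holds 3 vertices, so the decomposition has width 2, which upper-bounds the treewidth. Since 3–5–1–2–3 is a cycle in G, G is not acyclic. Forests are exactly the graphs of treewidth ≤ 1, so tw(G) ≥ 2. The upper and lower bounds meet at 2, so that is the treewidth.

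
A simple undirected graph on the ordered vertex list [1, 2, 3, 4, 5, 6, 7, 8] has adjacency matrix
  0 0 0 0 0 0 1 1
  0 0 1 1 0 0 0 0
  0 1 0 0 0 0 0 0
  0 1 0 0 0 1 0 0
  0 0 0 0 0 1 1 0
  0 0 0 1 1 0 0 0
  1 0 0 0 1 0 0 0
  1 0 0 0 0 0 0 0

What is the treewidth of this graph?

1

A width-1 tree decomposition is:
Bags: B1 = {2, 3}  B2 = {2, 4}  B3 = {4, 6}  B4 = {5, 6}  B5 = {5, 7}  B6 = {1, 7}  B7 = {1, 8}
Tree: B1–B2, B2–B3, B3–B4, B4–B5, B5–B6, B6–B7
Every bag has size at most 2, so the width is 2 − 1 = 1 and tw(G) ≤ 1. Any graph with an edge has treewidth ≥ 1, and G has the edge 3–2. Therefore the treewidth is 1.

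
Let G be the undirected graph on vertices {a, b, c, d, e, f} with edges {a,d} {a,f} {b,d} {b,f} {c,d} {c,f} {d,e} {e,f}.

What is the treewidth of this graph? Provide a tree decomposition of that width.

Treewidth 2.
One optimal decomposition is:
Bags: B1 = {c, d, f}  B2 = {d, e, f}  B3 = {b, d, f}  B4 = {a, d, f}
Tree: B1–B2, B2–B3, B3–B4

The largest bag has 3 vertices, giving width 2; this decomposition certifies tw(G) ≤ 2. Since d–c–f–e–d is a cycle in G, G is not acyclic. Forests are exactly the graphs of treewidth ≤ 1, so tw(G) ≥ 2. Therefore the treewidth is 2.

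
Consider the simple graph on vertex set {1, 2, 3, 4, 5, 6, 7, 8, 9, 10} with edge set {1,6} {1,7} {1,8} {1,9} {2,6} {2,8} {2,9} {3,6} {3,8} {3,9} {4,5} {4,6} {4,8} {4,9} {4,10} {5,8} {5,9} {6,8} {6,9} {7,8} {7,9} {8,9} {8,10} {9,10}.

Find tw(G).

A width-3 tree decomposition is:
Bags: B1 = {4, 6, 8, 9}  B2 = {1, 6, 8, 9}  B3 = {4, 5, 8, 9}  B4 = {1, 7, 8, 9}  B5 = {3, 6, 8, 9}  B6 = {4, 8, 9, 10}  B7 = {2, 6, 8, 9}
Tree: B1–B2, B1–B3, B2–B4, B1–B5, B3–B6, B1–B7
The largest bag has 4 vertices, giving width 3; this decomposition certifies tw(G) ≤ 3. On the other hand G contains the 4-clique {4, 8, 9, 10}. A clique must lie in a single bag of any decomposition, so no decomposition can have width below 3. Therefore the treewidth is 3.

3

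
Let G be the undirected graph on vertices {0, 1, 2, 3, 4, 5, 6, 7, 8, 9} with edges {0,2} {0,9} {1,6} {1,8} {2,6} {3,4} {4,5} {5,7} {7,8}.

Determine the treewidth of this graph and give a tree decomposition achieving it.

Each bag holds 2 vertices, so the decomposition has width 1, which upper-bounds the treewidth. Any graph with an edge has treewidth ≥ 1, and G has the edge 9–0. The upper and lower bounds meet at 1, so that is the treewidth.

Treewidth 1.
One such decomposition:
Bags: B1 = {0, 9}  B2 = {0, 2}  B3 = {2, 6}  B4 = {1, 6}  B5 = {1, 8}  B6 = {7, 8}  B7 = {5, 7}  B8 = {4, 5}  B9 = {3, 4}
Tree: B1–B2, B2–B3, B3–B4, B4–B5, B5–B6, B6–B7, B7–B8, B8–B9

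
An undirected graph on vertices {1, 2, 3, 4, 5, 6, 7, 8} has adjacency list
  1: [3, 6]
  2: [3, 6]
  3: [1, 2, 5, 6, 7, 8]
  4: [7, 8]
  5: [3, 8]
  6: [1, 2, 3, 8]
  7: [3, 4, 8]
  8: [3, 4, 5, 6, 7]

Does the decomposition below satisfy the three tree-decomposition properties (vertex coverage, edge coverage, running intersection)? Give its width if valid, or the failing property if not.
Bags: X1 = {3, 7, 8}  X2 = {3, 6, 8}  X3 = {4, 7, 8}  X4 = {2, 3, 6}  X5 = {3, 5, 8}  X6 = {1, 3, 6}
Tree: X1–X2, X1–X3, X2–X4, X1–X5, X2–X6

Yes; width 2.

Every vertex of G appears in some bag (union = {1, 2, 3, 4, 5, 6, 7, 8}); every edge is covered by a bag; and for each vertex v the set of bags containing v is connected in the bag tree. The decomposition is therefore valid. The largest bag has 3 vertices, so the width is 2.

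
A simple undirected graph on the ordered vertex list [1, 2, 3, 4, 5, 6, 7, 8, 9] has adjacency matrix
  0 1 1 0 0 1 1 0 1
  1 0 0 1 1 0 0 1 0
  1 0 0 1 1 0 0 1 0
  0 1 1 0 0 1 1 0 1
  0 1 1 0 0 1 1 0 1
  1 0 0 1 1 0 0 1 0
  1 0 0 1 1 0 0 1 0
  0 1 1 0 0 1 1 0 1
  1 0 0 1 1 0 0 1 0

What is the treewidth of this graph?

4

A width-4 tree decomposition is:
Bags: B1 = {1, 4, 5, 8, 9}  B2 = {1, 3, 4, 5, 8}  B3 = {1, 2, 4, 5, 8}  B4 = {1, 4, 5, 7, 8}  B5 = {1, 4, 5, 6, 8}
Tree: B1–B2, B2–B3, B3–B4, B4–B5
The largest bag has 5 vertices, giving width 4; this decomposition certifies tw(G) ≤ 4. For the lower bound: the 5 vertex sets {1,9}, {3,8}, {2,5}, {4}, {7} are disjoint, each induces a connected subgraph, and every pair is joined by at least one edge of G. Contracting each set to a single vertex therefore yields K_{5} as a minor, and since treewidth is minor-monotone, tw(G) ≥ tw(K_{5}) = 4. The upper and lower bounds meet at 4, so that is the treewidth.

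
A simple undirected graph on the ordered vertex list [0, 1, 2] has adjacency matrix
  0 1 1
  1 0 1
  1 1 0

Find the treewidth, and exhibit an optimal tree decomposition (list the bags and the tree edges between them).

A single bag containing all 3 vertices is trivially a valid decomposition of width 2. On the other hand G contains the 3-clique {0, 1, 2}. A clique must lie in a single bag of any decomposition, so no decomposition can have width below 2. The upper and lower bounds meet at 2, so that is the treewidth.

Treewidth 2.
Bags: B1 = {0, 1, 2}
Tree: (single bag)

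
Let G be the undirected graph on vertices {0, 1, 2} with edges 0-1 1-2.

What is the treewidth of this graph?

1

A width-1 tree decomposition is:
Bags: B1 = {0, 1}  B2 = {1, 2}
Tree: B1–B2
Each bag holds 2 vertices, so the decomposition has width 1, which upper-bounds the treewidth. Any graph with an edge has treewidth ≥ 1, and G has the edge 0–1. Hence tw(G) = 1 exactly.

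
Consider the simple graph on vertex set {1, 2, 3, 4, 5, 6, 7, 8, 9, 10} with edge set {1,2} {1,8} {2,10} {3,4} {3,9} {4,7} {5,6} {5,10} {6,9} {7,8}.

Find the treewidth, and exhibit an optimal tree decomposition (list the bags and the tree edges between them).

The largest bag has 3 vertices, giving width 2; this decomposition certifies tw(G) ≤ 2. The edges 4–7–8–1–2–10–5–6–9–3–4 form a cycle, so G is not a tree and its treewidth is at least 2. Hence tw(G) = 2 exactly.

Treewidth 2.
One such decomposition:
Bags: B1 = {4, 7, 8}  B2 = {1, 4, 8}  B3 = {1, 2, 4}  B4 = {2, 4, 10}  B5 = {4, 5, 10}  B6 = {4, 5, 6}  B7 = {4, 6, 9}  B8 = {3, 4, 9}
Tree: B1–B2, B2–B3, B3–B4, B4–B5, B5–B6, B6–B7, B7–B8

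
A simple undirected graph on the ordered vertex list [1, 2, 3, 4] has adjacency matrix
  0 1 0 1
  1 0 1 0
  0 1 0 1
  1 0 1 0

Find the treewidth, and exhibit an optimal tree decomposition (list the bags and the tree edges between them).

Every bag has size at most 3, so the width is 3 − 1 = 2 and tw(G) ≤ 2. The edges 1–2–3–4–1 form a cycle, so G is not a tree and its treewidth is at least 2. The upper and lower bounds meet at 2, so that is the treewidth.

Treewidth 2.
One such decomposition:
Bags: B1 = {1, 2, 3}  B2 = {1, 3, 4}
Tree: B1–B2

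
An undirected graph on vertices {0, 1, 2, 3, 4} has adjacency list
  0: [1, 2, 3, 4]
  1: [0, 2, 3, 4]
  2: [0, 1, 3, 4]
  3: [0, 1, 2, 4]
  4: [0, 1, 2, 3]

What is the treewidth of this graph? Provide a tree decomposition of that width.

Treewidth 4.
Bags: B1 = {0, 1, 2, 3, 4}
Tree: (single bag)

With just one bag of size 5, the width is 5 − 1 = 4, so tw(G) ≤ 4. For the lower bound, the 5 vertices {0, 1, 2, 3, 4} are pairwise adjacent, and any tree decomposition puts a clique entirely inside one bag — forcing width ≥ 4. Combining the bounds, tw(G) = 4.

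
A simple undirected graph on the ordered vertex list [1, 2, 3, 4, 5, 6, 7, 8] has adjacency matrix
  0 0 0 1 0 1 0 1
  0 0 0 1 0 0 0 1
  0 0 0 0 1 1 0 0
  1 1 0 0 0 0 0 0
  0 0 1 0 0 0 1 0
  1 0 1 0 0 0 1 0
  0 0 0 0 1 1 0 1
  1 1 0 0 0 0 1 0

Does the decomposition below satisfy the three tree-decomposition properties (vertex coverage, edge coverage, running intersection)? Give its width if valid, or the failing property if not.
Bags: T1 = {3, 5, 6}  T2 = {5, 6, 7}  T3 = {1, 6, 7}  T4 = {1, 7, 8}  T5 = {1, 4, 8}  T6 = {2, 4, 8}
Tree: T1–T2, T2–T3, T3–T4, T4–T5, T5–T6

Yes; width 2.

Vertex coverage: the bags together contain {1, 2, 3, 4, 5, 6, 7, 8}, the full vertex set. Edge coverage: each edge of G has both endpoints in at least one bag. Running intersection: for every vertex, the bags containing it form a connected subtree. All three properties hold, so this is a valid tree decomposition of width max|bag| − 1 = 2, and hence tw(G) ≤ 2.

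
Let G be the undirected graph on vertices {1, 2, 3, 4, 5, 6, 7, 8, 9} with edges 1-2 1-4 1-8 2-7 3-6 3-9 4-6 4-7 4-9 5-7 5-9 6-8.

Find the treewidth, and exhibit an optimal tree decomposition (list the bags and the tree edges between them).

Treewidth 3.
Bags: B1 = {1, 2, 7, 8}  B2 = {1, 4, 7, 8}  B3 = {4, 6, 7, 8}  B4 = {4, 5, 6, 7}  B5 = {4, 5, 6, 9}  B6 = {3, 5, 6, 9}
Tree: B1–B2, B2–B3, B3–B4, B4–B5, B5–B6

Every bag has size at most 4, so the width is 4 − 1 = 3 and tw(G) ≤ 3. For the lower bound: the 4 vertex sets {1,2,8}, {7}, {4}, {3,5,6,9} are disjoint, each induces a connected subgraph, and every pair is joined by at least one edge of G. Contracting each set to a single vertex therefore yields K_{4} as a minor, and since treewidth is minor-monotone, tw(G) ≥ tw(K_{4}) = 3. The upper and lower bounds meet at 3, so that is the treewidth.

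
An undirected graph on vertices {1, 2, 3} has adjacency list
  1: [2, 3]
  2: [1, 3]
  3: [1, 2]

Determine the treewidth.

2

A width-2 tree decomposition is:
Bags: B1 = {1, 2, 3}
Tree: (single bag)
A single bag containing all 3 vertices is trivially a valid decomposition of width 2. Conversely, {1, 2, 3} is a clique of size 3, and the vertices of any clique must share a bag in every tree decomposition; so some bag has ≥ 3 vertices and tw(G) ≥ 2. Therefore the treewidth is 2.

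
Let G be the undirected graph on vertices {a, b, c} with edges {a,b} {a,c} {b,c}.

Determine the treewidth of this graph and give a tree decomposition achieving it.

A single bag containing all 3 vertices is trivially a valid decomposition of width 2. Conversely, {a, b, c} is a clique of size 3, and the vertices of any clique must share a bag in every tree decomposition; so some bag has ≥ 3 vertices and tw(G) ≥ 2. Therefore the treewidth is 2.

Treewidth 2.
One optimal decomposition is:
Bags: B1 = {a, b, c}
Tree: (single bag)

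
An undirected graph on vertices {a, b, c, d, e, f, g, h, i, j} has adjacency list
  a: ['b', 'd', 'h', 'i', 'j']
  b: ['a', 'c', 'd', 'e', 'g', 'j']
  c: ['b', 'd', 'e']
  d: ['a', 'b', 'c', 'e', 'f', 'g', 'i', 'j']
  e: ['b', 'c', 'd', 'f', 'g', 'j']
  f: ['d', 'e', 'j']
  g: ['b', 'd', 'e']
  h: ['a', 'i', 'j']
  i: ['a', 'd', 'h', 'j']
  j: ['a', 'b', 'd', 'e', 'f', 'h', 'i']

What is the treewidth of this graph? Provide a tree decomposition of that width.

Each bag holds 4 vertices, so the decomposition has width 3, which upper-bounds the treewidth. For the lower bound, the 4 vertices {d, e, f, j} are pairwise adjacent, and any tree decomposition puts a clique entirely inside one bag — forcing width ≥ 3. Combining the bounds, tw(G) = 3.

Treewidth 3.
One optimal decomposition is:
Bags: B1 = {b, d, e, j}  B2 = {b, d, e, g}  B3 = {a, b, d, j}  B4 = {a, d, i, j}  B5 = {a, h, i, j}  B6 = {b, c, d, e}  B7 = {d, e, f, j}
Tree: B1–B2, B1–B3, B3–B4, B4–B5, B1–B6, B1–B7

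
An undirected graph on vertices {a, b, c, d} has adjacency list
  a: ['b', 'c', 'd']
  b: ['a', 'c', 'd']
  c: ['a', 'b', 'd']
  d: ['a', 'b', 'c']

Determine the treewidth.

A width-3 tree decomposition is:
Bags: B1 = {a, b, c, d}
Tree: (single bag)
With just one bag of size 4, the width is 4 − 1 = 3, so tw(G) ≤ 3. Conversely, {a, b, c, d} is a clique of size 4, and the vertices of any clique must share a bag in every tree decomposition; so some bag has ≥ 4 vertices and tw(G) ≥ 3. Therefore the treewidth is 3.

3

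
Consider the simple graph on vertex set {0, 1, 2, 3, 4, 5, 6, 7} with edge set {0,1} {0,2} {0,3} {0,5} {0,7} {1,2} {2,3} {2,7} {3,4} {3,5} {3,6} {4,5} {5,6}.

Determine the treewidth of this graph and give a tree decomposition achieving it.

Treewidth 2.
One such decomposition:
Bags: B1 = {0, 2, 3}  B2 = {0, 2, 7}  B3 = {0, 3, 5}  B4 = {3, 5, 6}  B5 = {0, 1, 2}  B6 = {3, 4, 5}
Tree: B1–B2, B1–B3, B3–B4, B1–B5, B4–B6

Each bag holds 3 vertices, so the decomposition has width 2, which upper-bounds the treewidth. Conversely, {0, 1, 2} is a clique of size 3, and the vertices of any clique must share a bag in every tree decomposition; so some bag has ≥ 3 vertices and tw(G) ≥ 2. Therefore the treewidth is 2.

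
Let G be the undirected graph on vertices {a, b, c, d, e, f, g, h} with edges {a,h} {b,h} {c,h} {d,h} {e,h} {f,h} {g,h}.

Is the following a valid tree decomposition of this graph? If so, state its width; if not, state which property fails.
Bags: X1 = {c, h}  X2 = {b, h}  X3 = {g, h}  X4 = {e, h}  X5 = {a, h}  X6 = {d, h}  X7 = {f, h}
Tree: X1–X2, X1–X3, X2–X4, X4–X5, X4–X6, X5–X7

Vertex coverage: the bags together contain {a, b, c, d, e, f, g, h}, the full vertex set. Edge coverage: each edge of G has both endpoints in at least one bag. Running intersection: for every vertex, the bags containing it form a connected subtree. All three properties hold, so this is a valid tree decomposition of width max|bag| − 1 = 1, and hence tw(G) ≤ 1.

Yes; width 1.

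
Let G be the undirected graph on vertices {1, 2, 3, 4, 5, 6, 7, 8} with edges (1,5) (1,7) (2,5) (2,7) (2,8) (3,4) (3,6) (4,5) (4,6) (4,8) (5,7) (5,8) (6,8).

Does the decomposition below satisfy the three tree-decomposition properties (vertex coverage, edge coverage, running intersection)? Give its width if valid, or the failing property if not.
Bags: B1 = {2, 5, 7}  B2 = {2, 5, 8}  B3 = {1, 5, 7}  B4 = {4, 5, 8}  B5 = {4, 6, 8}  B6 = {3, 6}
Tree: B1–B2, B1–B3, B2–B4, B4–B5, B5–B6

A tree decomposition must satisfy three properties: every vertex lies in some bag; for every edge, both endpoints lie together in some bag; and for every vertex, the bags containing it form a connected subtree. Here edge (4,3) lies in no bag, so the decomposition is invalid.

No — edge (4,3) lies in no bag.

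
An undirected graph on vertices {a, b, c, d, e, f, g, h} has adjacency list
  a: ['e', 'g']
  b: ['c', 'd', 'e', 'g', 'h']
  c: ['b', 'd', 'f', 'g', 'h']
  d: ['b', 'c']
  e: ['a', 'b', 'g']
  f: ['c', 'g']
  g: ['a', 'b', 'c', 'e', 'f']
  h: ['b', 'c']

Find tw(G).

2

A width-2 tree decomposition is:
Bags: B1 = {b, c, g}  B2 = {b, e, g}  B3 = {a, e, g}  B4 = {b, c, h}  B5 = {b, c, d}  B6 = {c, f, g}
Tree: B1–B2, B2–B3, B1–B4, B4–B5, B1–B6
Every bag has size at most 3, so the width is 3 − 1 = 2 and tw(G) ≤ 2. For the lower bound, the 3 vertices {b, c, d} are pairwise adjacent, and any tree decomposition puts a clique entirely inside one bag — forcing width ≥ 2. The upper and lower bounds meet at 2, so that is the treewidth.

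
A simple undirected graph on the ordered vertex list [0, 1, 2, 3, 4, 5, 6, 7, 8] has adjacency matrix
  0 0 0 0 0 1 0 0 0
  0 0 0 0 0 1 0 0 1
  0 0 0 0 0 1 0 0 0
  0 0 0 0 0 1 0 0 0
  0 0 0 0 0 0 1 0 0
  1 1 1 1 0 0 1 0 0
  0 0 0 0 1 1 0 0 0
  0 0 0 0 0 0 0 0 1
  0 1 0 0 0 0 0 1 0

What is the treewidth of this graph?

1

A width-1 tree decomposition is:
Bags: B1 = {1, 5}  B2 = {3, 5}  B3 = {0, 5}  B4 = {1, 8}  B5 = {5, 6}  B6 = {7, 8}  B7 = {2, 5}  B8 = {4, 6}
Tree: B1–B2, B2–B3, B1–B4, B2–B5, B4–B6, B5–B7, B5–B8
Every bag has size at most 2, so the width is 2 − 1 = 1 and tw(G) ≤ 1. G has an edge, so its treewidth is at least 1. The upper and lower bounds meet at 1, so that is the treewidth.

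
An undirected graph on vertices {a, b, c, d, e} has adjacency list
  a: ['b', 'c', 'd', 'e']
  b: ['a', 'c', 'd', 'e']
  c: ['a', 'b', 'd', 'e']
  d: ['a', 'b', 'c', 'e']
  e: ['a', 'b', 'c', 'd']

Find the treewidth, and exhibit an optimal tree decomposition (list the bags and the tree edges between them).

With just one bag of size 5, the width is 5 − 1 = 4, so tw(G) ≤ 4. On the other hand G contains the 5-clique {a, b, c, d, e}. A clique must lie in a single bag of any decomposition, so no decomposition can have width below 4. Combining the bounds, tw(G) = 4.

Treewidth 4.
One optimal decomposition is:
Bags: B1 = {a, b, c, d, e}
Tree: (single bag)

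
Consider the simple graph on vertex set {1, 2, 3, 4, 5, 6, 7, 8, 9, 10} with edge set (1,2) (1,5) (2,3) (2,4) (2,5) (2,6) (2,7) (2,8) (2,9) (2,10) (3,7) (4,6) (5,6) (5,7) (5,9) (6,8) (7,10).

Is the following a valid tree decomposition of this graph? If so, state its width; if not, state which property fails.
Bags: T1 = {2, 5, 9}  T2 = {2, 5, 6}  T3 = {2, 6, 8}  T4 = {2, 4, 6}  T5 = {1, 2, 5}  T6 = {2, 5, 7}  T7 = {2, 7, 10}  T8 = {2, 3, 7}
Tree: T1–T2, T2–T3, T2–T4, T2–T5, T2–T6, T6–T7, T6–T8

Vertex coverage: the bags together contain {1, 2, 3, 4, 5, 6, 7, 8, 9, 10}, the full vertex set. Edge coverage: each edge of G has both endpoints in at least one bag. Running intersection: for every vertex, the bags containing it form a connected subtree. All three properties hold, so this is a valid tree decomposition of width max|bag| − 1 = 2, and hence tw(G) ≤ 2.

Yes; width 2.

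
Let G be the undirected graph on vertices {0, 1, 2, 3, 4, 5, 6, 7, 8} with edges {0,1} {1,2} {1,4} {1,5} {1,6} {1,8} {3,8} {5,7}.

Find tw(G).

1

A width-1 tree decomposition is:
Bags: B1 = {1, 5}  B2 = {5, 7}  B3 = {1, 6}  B4 = {1, 8}  B5 = {0, 1}  B6 = {1, 2}  B7 = {1, 4}  B8 = {3, 8}
Tree: B1–B2, B1–B3, B3–B4, B3–B5, B1–B6, B1–B7, B4–B8
Every bag has size at most 2, so the width is 2 − 1 = 1 and tw(G) ≤ 1. G has an edge, so its treewidth is at least 1. The upper and lower bounds meet at 1, so that is the treewidth.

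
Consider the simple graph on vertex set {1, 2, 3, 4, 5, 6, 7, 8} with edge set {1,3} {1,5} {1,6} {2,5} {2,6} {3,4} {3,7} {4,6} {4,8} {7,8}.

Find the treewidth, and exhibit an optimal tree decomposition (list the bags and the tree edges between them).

Treewidth 2.
Bags: B1 = {3, 7, 8}  B2 = {3, 4, 8}  B3 = {1, 3, 4}  B4 = {1, 4, 6}  B5 = {1, 5, 6}  B6 = {2, 5, 6}
Tree: B1–B2, B2–B3, B3–B4, B4–B5, B5–B6

The largest bag has 3 vertices, giving width 2; this decomposition certifies tw(G) ≤ 2. The edges 7–8–4–3–7 form a cycle, so G is not a tree and its treewidth is at least 2. The upper and lower bounds meet at 2, so that is the treewidth.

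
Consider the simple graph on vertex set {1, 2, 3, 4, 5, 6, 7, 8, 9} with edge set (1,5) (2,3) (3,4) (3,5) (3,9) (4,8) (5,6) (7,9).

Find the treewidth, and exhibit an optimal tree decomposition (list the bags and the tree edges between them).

Treewidth 1.
Bags: B1 = {3, 9}  B2 = {7, 9}  B3 = {3, 5}  B4 = {3, 4}  B5 = {4, 8}  B6 = {1, 5}  B7 = {5, 6}  B8 = {2, 3}
Tree: B1–B2, B1–B3, B1–B4, B4–B5, B3–B6, B6–B7, B4–B8

Each bag holds 2 vertices, so the decomposition has width 1, which upper-bounds the treewidth. Any graph with an edge has treewidth ≥ 1, and G has the edge 9–3. The upper and lower bounds meet at 1, so that is the treewidth.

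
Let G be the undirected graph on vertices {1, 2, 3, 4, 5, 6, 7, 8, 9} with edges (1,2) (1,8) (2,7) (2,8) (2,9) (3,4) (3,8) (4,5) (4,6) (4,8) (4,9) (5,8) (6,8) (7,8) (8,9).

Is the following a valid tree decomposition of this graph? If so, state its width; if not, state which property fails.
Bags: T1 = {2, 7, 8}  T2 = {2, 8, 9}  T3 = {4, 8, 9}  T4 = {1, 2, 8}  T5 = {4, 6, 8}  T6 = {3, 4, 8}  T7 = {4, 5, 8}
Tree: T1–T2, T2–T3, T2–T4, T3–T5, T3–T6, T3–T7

Checking the three conditions: (i) the bags cover all of {1, 2, 3, 4, 5, 6, 7, 8, 9}; (ii) for each edge, some bag contains both endpoints; (iii) the bags containing any fixed vertex form a subtree. All hold, so the decomposition is valid with width 3 − 1 = 2.

Yes; width 2.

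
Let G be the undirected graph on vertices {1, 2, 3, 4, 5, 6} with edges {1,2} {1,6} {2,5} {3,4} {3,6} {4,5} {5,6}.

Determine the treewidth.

2

A width-2 tree decomposition is:
Bags: B1 = {1, 2, 6}  B2 = {2, 5, 6}  B3 = {3, 5, 6}  B4 = {3, 4, 5}
Tree: B1–B2, B2–B3, B3–B4
The largest bag has 3 vertices, giving width 2; this decomposition certifies tw(G) ≤ 2. The edges 1–2–5–6–1 form a cycle, so G is not a tree and its treewidth is at least 2. Therefore the treewidth is 2.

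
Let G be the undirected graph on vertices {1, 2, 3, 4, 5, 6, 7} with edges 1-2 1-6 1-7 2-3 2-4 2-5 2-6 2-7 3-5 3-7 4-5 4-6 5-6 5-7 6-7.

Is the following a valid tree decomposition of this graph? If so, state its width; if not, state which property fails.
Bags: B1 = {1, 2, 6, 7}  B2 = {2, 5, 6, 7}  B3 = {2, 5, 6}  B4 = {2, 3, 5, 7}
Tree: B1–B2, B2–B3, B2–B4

A tree decomposition must satisfy three properties: every vertex lies in some bag; for every edge, both endpoints lie together in some bag; and for every vertex, the bags containing it form a connected subtree. Here vertex 4 appears in no bag, so the decomposition is invalid.

No — vertex 4 appears in no bag.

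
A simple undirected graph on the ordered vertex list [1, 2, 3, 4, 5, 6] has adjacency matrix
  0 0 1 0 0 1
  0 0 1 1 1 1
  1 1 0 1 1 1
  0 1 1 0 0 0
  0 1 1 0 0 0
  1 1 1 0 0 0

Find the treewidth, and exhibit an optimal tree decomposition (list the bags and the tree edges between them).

Treewidth 2.
One optimal decomposition is:
Bags: B1 = {2, 3, 5}  B2 = {2, 3, 6}  B3 = {2, 3, 4}  B4 = {1, 3, 6}
Tree: B1–B2, B1–B3, B2–B4

Each bag holds 3 vertices, so the decomposition has width 2, which upper-bounds the treewidth. On the other hand G contains the 3-clique {1, 3, 6}. A clique must lie in a single bag of any decomposition, so no decomposition can have width below 2. Hence tw(G) = 2 exactly.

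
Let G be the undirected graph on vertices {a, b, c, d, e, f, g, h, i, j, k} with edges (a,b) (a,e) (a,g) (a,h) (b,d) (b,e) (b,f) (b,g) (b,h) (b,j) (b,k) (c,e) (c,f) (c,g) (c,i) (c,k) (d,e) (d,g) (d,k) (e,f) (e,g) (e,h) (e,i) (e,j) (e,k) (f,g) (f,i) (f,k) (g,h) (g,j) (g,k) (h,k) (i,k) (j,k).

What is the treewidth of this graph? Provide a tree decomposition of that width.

The largest bag has 5 vertices, giving width 4; this decomposition certifies tw(G) ≤ 4. Conversely, {a, b, e, g, h} is a clique of size 5, and the vertices of any clique must share a bag in every tree decomposition; so some bag has ≥ 5 vertices and tw(G) ≥ 4. Hence tw(G) = 4 exactly.

Treewidth 4.
Bags: B1 = {b, e, f, g, k}  B2 = {b, d, e, g, k}  B3 = {b, e, g, h, k}  B4 = {b, e, g, j, k}  B5 = {a, b, e, g, h}  B6 = {c, e, f, g, k}  B7 = {c, e, f, i, k}
Tree: B1–B2, B1–B3, B1–B4, B3–B5, B1–B6, B6–B7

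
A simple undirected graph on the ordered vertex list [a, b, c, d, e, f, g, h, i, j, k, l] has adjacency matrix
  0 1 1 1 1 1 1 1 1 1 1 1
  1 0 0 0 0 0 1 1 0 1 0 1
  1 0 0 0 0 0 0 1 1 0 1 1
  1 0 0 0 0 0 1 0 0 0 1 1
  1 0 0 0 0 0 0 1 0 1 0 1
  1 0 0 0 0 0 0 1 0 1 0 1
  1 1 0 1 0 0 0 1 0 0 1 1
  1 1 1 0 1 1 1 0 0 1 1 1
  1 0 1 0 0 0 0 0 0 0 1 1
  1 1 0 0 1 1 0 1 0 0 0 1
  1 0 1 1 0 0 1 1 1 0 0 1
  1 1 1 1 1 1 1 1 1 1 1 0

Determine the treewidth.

A width-4 tree decomposition is:
Bags: B1 = {a, g, h, k, l}  B2 = {a, b, g, h, l}  B3 = {a, d, g, k, l}  B4 = {a, b, h, j, l}  B5 = {a, c, h, k, l}  B6 = {a, e, h, j, l}  B7 = {a, c, i, k, l}  B8 = {a, f, h, j, l}
Tree: B1–B2, B1–B3, B2–B4, B1–B5, B4–B6, B5–B7, B6–B8
The largest bag has 5 vertices, giving width 4; this decomposition certifies tw(G) ≤ 4. For the lower bound, the 5 vertices {a, d, g, k, l} are pairwise adjacent, and any tree decomposition puts a clique entirely inside one bag — forcing width ≥ 4. Combining the bounds, tw(G) = 4.

4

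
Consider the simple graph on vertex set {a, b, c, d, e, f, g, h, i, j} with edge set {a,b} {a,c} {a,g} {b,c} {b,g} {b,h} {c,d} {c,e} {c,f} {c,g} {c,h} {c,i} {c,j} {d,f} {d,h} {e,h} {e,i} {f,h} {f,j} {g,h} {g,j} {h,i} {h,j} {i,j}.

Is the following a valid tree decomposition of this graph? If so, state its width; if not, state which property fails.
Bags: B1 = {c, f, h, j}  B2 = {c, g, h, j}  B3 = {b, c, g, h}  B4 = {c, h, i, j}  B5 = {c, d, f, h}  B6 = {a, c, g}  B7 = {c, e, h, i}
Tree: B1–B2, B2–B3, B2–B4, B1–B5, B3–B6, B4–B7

No — edge (b,a) lies in no bag.

A tree decomposition must satisfy three properties: every vertex lies in some bag; for every edge, both endpoints lie together in some bag; and for every vertex, the bags containing it form a connected subtree. Here edge (b,a) lies in no bag, so the decomposition is invalid.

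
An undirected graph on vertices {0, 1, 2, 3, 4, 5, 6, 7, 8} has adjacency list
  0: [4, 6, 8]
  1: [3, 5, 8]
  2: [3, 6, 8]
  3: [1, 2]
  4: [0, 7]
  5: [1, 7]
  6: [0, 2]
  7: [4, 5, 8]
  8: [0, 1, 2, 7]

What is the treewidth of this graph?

3

A width-3 tree decomposition is:
Bags: B1 = {0, 4, 6, 7}  B2 = {0, 6, 7, 8}  B3 = {2, 6, 7, 8}  B4 = {2, 5, 7, 8}  B5 = {1, 2, 5, 8}  B6 = {1, 2, 3, 5}
Tree: B1–B2, B2–B3, B3–B4, B4–B5, B5–B6
Each bag holds 4 vertices, so the decomposition has width 3, which upper-bounds the treewidth. For the lower bound: the 4 vertex sets {0,4,6}, {7}, {8}, {1,2,3,5} are disjoint, each induces a connected subgraph, and every pair is joined by at least one edge of G. Contracting each set to a single vertex therefore yields K_{4} as a minor, and since treewidth is minor-monotone, tw(G) ≥ tw(K_{4}) = 3. Therefore the treewidth is 3.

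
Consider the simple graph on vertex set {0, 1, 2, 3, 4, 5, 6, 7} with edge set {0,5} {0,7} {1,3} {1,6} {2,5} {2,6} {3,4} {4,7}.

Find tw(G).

2

A width-2 tree decomposition is:
Bags: B1 = {2, 5, 6}  B2 = {1, 5, 6}  B3 = {1, 3, 5}  B4 = {3, 4, 5}  B5 = {4, 5, 7}  B6 = {0, 5, 7}
Tree: B1–B2, B2–B3, B3–B4, B4–B5, B5–B6
Each bag holds 3 vertices, so the decomposition has width 2, which upper-bounds the treewidth. For the lower bound, G contains the cycle 5–2–6–1–3–4–7–0–5, so G is not a forest; only forests have treewidth ≤ 1, hence tw(G) ≥ 2. Therefore the treewidth is 2.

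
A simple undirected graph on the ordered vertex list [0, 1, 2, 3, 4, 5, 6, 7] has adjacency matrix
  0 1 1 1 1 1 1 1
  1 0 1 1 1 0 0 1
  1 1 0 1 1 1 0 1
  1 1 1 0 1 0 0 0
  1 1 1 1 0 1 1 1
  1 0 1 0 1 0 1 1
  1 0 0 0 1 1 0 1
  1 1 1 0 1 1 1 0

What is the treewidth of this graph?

4

A width-4 tree decomposition is:
Bags: B1 = {0, 1, 2, 4, 7}  B2 = {0, 2, 4, 5, 7}  B3 = {0, 1, 2, 3, 4}  B4 = {0, 4, 5, 6, 7}
Tree: B1–B2, B1–B3, B2–B4
Each bag holds 5 vertices, so the decomposition has width 4, which upper-bounds the treewidth. On the other hand G contains the 5-clique {0, 1, 2, 3, 4}. A clique must lie in a single bag of any decomposition, so no decomposition can have width below 4. The upper and lower bounds meet at 4, so that is the treewidth.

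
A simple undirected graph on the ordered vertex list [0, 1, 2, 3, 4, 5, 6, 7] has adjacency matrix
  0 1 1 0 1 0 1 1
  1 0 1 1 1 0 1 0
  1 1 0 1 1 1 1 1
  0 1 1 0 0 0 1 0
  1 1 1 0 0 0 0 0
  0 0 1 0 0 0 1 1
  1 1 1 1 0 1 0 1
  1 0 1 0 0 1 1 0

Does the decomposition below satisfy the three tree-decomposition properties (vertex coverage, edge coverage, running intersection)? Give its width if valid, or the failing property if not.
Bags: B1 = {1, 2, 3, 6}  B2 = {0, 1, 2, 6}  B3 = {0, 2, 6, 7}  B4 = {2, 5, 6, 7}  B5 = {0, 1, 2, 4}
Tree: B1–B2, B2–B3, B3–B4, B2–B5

Checking the three conditions: (i) the bags cover all of {0, 1, 2, 3, 4, 5, 6, 7}; (ii) for each edge, some bag contains both endpoints; (iii) the bags containing any fixed vertex form a subtree. All hold, so the decomposition is valid with width 4 − 1 = 3.

Yes; width 3.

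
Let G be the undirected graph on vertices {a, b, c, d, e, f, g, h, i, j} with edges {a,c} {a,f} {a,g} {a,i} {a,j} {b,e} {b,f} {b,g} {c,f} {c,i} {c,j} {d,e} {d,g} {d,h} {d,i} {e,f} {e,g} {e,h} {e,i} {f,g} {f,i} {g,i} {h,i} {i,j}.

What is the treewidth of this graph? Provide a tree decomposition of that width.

Every bag has size at most 4, so the width is 4 − 1 = 3 and tw(G) ≤ 3. For the lower bound, the 4 vertices {b, e, f, g} are pairwise adjacent, and any tree decomposition puts a clique entirely inside one bag — forcing width ≥ 3. Combining the bounds, tw(G) = 3.

Treewidth 3.
One such decomposition:
Bags: B1 = {e, f, g, i}  B2 = {a, f, g, i}  B3 = {d, e, g, i}  B4 = {a, c, f, i}  B5 = {a, c, i, j}  B6 = {d, e, h, i}  B7 = {b, e, f, g}
Tree: B1–B2, B1–B3, B2–B4, B4–B5, B3–B6, B1–B7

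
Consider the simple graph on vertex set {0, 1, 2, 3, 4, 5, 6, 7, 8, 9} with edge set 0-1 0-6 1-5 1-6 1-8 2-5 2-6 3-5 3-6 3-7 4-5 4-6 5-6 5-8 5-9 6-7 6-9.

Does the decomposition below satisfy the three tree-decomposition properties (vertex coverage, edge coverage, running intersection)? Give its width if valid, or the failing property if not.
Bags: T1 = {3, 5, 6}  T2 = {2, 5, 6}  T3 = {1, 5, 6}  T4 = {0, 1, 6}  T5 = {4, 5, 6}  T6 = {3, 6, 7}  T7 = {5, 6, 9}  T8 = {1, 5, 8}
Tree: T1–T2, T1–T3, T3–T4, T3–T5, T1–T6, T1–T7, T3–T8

Checking the three conditions: (i) the bags cover all of {0, 1, 2, 3, 4, 5, 6, 7, 8, 9}; (ii) for each edge, some bag contains both endpoints; (iii) the bags containing any fixed vertex form a subtree. All hold, so the decomposition is valid with width 3 − 1 = 2.

Yes; width 2.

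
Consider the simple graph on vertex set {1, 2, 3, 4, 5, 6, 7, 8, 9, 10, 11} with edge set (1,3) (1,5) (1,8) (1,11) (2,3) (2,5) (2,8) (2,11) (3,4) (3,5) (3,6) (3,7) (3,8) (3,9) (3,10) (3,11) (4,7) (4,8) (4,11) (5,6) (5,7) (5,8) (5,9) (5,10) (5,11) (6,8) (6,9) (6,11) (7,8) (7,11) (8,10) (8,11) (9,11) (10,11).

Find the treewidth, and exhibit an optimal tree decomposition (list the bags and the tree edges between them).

Treewidth 4.
Bags: B1 = {3, 5, 7, 8, 11}  B2 = {3, 5, 6, 8, 11}  B3 = {1, 3, 5, 8, 11}  B4 = {2, 3, 5, 8, 11}  B5 = {3, 5, 6, 9, 11}  B6 = {3, 4, 7, 8, 11}  B7 = {3, 5, 8, 10, 11}
Tree: B1–B2, B1–B3, B3–B4, B2–B5, B1–B6, B2–B7

Every bag has size at most 5, so the width is 5 − 1 = 4 and tw(G) ≤ 4. Conversely, {3, 4, 7, 8, 11} is a clique of size 5, and the vertices of any clique must share a bag in every tree decomposition; so some bag has ≥ 5 vertices and tw(G) ≥ 4. Combining the bounds, tw(G) = 4.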